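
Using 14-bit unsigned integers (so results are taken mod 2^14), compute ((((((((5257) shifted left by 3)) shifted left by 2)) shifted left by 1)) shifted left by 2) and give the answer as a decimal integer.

2304

5257 = 01010010001001
→ shifted left by 3 (mod 2^14) → 10010001001000 = 9288
→ shifted left by 2 (mod 2^14) → 01000100100000 = 4384
→ shifted left by 1 (mod 2^14) → 10001001000000 = 8768
→ shifted left by 2 (mod 2^14) → 00100100000000 = 2304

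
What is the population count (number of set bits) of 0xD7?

6

0xD7 = 11010111
Count the 1s: 1 + 1 + 1 + 1 + 1 + 1 = 6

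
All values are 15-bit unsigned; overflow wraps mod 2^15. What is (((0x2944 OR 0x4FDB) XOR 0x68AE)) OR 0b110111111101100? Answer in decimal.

0x2944 = 010100101000100
0x4FDB = 100111111011011
→ OR → 110111111011111 = 28639
0x68AE = 110100010101110
→ XOR → 000011101110001 = 1905
0b110111111101100 = 110111111101100
→ OR → 110111111111101 = 28669

28669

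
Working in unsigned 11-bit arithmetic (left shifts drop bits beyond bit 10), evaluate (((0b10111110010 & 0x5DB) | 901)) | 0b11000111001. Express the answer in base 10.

0b10111110010 = 10111110010
0x5DB = 10111011011
→ & → 10111010010 = 1490
901 = 01110000101
→ | → 11111010111 = 2007
0b11000111001 = 11000111001
→ | → 11111111111 = 2047

2047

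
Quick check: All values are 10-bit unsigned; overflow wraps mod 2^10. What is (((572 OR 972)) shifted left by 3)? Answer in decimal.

572 = 1000111100
972 = 1111001100
→ OR → 1111111100 = 1020
→ shifted left by 3 (mod 2^10) → 1111100000 = 992

992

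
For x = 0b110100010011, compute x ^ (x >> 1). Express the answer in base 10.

x = 110100010011 = 3347
x>>1 = 011010001001
XOR  = 101110011010 = 2970
(x ^ (x >> 1) gives the standard binary-reflected Gray code of x.)

2970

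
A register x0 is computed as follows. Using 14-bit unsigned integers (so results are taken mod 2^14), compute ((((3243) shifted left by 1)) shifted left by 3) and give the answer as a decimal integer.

3243 = 00110010101011
→ shifted left by 1 (mod 2^14) → 01100101010110 = 6486
→ shifted left by 3 (mod 2^14) → 00101010110000 = 2736

2736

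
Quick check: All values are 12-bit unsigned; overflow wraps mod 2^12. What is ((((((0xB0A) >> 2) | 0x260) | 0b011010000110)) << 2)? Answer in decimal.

0xB0A = 101100001010
→ >> 2 → 001011000010 = 706
0x260 = 001001100000
→ | → 001011100010 = 738
0b011010000110 = 011010000110
→ | → 011011100110 = 1766
→ << 2 (mod 2^12) → 101110011000 = 2968

2968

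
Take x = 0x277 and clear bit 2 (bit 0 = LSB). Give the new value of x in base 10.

x = 1001110111
bit 2 is currently 1; clear it via x & ~(1 << 2) = x & ~4
→ 1001110011 = 627

627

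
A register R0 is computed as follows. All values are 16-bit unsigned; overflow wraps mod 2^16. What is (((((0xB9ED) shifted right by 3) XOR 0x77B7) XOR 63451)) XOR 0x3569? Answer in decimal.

41528

0xB9ED = 1011100111101101
→ shifted right by 3 → 0001011100111101 = 5949
0x77B7 = 0111011110110111
→ XOR → 0110000010001010 = 24714
63451 = 1111011111011011
→ XOR → 1001011101010001 = 38737
0x3569 = 0011010101101001
→ XOR → 1010001000111000 = 41528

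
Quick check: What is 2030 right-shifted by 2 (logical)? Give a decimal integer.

2030 = 11111101110
shift right by 2 → 00111111011 = 507
(equivalently, floor(2030 / 4))

507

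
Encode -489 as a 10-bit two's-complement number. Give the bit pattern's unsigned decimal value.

489 in 10 bits: 0111101001
Invert: 1000010110
Add 1:  1000010111 = 535
(Check: 2^10 - 489 = 1024 - 489 = 535.)

535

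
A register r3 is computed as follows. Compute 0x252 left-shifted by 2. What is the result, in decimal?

0x252 = 001001010010
shift left by 2 → 100101001000 = 2376
(equivalently, 594 × 2^2 = 594 × 4)

2376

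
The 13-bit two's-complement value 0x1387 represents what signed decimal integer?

pattern = 1001110000111 (MSB is 1 ⇒ negative)
Invert: 0110001111000, add 1 → 0110001111001 = 3193, so the value is -3193.
(Equivalently: 4999 - 2^13 = 4999 - 8192 = -3193.)

-3193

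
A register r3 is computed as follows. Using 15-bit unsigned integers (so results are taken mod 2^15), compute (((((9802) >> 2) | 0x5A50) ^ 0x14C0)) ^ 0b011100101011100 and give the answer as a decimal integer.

30286

9802 = 010011001001010
→ >> 2 → 000100110010010 = 2450
0x5A50 = 101101001010000
→ | → 101101111010010 = 23506
0x14C0 = 001010011000000
→ ^ → 100111100010010 = 20242
0b011100101011100 = 011100101011100
→ ^ → 111011001001110 = 30286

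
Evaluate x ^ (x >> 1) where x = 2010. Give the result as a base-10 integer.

x = 11111011010 = 2010
x>>1 = 01111101101
XOR  = 10000110111 = 1079
(x ^ (x >> 1) gives the standard binary-reflected Gray code of x.)

1079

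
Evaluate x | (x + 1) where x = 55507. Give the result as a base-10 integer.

55511

x = 1101100011010011 = 55507
x + 1 = 1101100011010100
OR    = 1101100011010111 = 55511
(x | (x + 1) sets the lowest cleared bit.)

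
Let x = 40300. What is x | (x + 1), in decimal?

x = 1001110101101100 = 40300
x + 1 = 1001110101101101
OR    = 1001110101101101 = 40301
(x | (x + 1) sets the lowest cleared bit.)

40301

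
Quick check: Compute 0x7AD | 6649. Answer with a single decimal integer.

8189

0x7AD = 0011110101101
6649 = 1100111111001
 OR → 1111111111101 = 8189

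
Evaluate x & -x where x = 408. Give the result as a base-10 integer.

x = 110011000 = 408
-x (two's complement) = …001101000
AND   = 000001000 = 8
(x & -x isolates the lowest set bit of x.)

8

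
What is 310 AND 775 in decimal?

262

310 = 0100110110
775 = 1100000111
AND → 0100000110 = 262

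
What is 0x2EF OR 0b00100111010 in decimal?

1023

0x2EF = 1011101111
b = 0100111010
 OR → 1111111111 = 1023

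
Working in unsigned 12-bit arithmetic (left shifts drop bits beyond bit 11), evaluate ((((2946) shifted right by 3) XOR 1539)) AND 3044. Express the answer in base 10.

864

2946 = 101110000010
→ shifted right by 3 → 000101110000 = 368
1539 = 011000000011
→ XOR → 011101110011 = 1907
3044 = 101111100100
→ AND → 001101100000 = 864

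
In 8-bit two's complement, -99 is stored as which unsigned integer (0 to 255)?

157

99 in 8 bits: 01100011
Invert: 10011100
Add 1:  10011101 = 157
(Check: 2^8 - 99 = 256 - 99 = 157.)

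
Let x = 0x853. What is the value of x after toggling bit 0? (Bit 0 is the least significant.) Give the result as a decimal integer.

x = 100001010011
bit 0 is currently 1; toggle it via x ^ (1 << 0) = x ^ 1
→ 100001010010 = 2130

2130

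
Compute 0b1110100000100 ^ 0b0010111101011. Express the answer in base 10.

a = 1110100000100
b = 0010111101011
XOR → 1100011101111 = 6383

6383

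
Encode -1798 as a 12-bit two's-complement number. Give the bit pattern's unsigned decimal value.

2298

1798 in 12 bits: 011100000110
Invert: 100011111001
Add 1:  100011111010 = 2298
(Check: 2^12 - 1798 = 4096 - 1798 = 2298.)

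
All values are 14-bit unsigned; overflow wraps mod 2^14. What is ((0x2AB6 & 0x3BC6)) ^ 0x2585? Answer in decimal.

0x2AB6 = 10101010110110
0x3BC6 = 11101111000110
→ & → 10101010000110 = 10886
0x2585 = 10010110000101
→ ^ → 00111100000011 = 3843

3843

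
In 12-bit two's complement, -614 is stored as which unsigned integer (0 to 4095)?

3482

614 in 12 bits: 001001100110
Invert: 110110011001
Add 1:  110110011010 = 3482
(Check: 2^12 - 614 = 4096 - 614 = 3482.)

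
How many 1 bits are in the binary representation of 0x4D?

0x4D = 1001101
Count the 1s: 1 + 1 + 1 + 1 = 4

4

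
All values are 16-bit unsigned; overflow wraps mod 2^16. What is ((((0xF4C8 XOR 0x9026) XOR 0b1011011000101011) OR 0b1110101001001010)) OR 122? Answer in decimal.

64255

0xF4C8 = 1111010011001000
0x9026 = 1001000000100110
→ XOR → 0110010011101110 = 25838
0b1011011000101011 = 1011011000101011
→ XOR → 1101001011000101 = 53957
0b1110101001001010 = 1110101001001010
→ OR → 1111101011001111 = 64207
122 = 0000000001111010
→ OR → 1111101011111111 = 64255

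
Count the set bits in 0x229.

0x229 = 1000101001
Count the 1s: 1 + 1 + 1 + 1 = 4

4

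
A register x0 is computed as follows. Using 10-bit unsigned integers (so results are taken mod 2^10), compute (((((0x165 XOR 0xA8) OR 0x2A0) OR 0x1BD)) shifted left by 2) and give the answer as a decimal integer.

0x165 = 0101100101
0xA8 = 0010101000
→ XOR → 0111001101 = 461
0x2A0 = 1010100000
→ OR → 1111101101 = 1005
0x1BD = 0110111101
→ OR → 1111111101 = 1021
→ shifted left by 2 (mod 2^10) → 1111110100 = 1012

1012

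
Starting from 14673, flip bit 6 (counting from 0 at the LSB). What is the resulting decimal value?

14609

x = 11100101010001
bit 6 is currently 1; toggle it via x ^ (1 << 6) = x ^ 64
→ 11100100010001 = 14609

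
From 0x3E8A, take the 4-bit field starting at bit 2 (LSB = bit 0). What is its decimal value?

2

v = 011111010001010
Shift right by 2: 0111110100010
Mask low 4 bits: 0010 = 2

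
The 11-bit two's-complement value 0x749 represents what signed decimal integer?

pattern = 11101001001 (MSB is 1 ⇒ negative)
Invert: 00010110110, add 1 → 00010110111 = 183, so the value is -183.
(Equivalently: 1865 - 2^11 = 1865 - 2048 = -183.)

-183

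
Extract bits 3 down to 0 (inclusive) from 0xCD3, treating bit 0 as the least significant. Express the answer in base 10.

v = 00110011010011
Shift right by 0: 00110011010011
Mask low 4 bits: 0011 = 3

3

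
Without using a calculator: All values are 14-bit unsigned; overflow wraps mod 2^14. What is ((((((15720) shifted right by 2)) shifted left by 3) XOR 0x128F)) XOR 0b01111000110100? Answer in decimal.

13931

15720 = 11110101101000
→ shifted right by 2 → 00111101011010 = 3930
→ shifted left by 3 (mod 2^14) → 11101011010000 = 15056
0x128F = 01001010001111
→ XOR → 10100001011111 = 10335
0b01111000110100 = 01111000110100
→ XOR → 11011001101011 = 13931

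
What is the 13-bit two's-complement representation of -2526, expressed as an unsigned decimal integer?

5666

2526 in 13 bits: 0100111011110
Invert: 1011000100001
Add 1:  1011000100010 = 5666
(Check: 2^13 - 2526 = 8192 - 2526 = 5666.)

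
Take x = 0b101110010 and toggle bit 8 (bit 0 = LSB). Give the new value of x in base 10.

114

x = 101110010
bit 8 is currently 1; toggle it via x ^ (1 << 8) = x ^ 256
→ 001110010 = 114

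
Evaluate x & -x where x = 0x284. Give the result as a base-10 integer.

4

x = 1010000100 = 644
-x (two's complement) = …0101111100
AND   = 0000000100 = 4
(x & -x isolates the lowest set bit of x.)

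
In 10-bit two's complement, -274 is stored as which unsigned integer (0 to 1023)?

750

274 in 10 bits: 0100010010
Invert: 1011101101
Add 1:  1011101110 = 750
(Check: 2^10 - 274 = 1024 - 274 = 750.)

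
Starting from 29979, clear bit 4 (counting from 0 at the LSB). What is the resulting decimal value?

29963

x = 111010100011011
bit 4 is currently 1; clear it via x & ~(1 << 4) = x & ~16
→ 111010100001011 = 29963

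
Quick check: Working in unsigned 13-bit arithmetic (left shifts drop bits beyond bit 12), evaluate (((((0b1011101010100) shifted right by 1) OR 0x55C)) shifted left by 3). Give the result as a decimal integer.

0b1011101010100 = 1011101010100
→ shifted right by 1 → 0101110101010 = 2986
0x55C = 0010101011100
→ OR → 0111111111110 = 4094
→ shifted left by 3 (mod 2^13) → 1111111110000 = 8176

8176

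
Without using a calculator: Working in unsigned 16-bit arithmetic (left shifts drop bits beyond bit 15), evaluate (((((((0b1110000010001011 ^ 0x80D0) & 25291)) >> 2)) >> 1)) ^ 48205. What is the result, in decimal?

0b1110000010001011 = 1110000010001011
0x80D0 = 1000000011010000
→ ^ → 0110000001011011 = 24667
25291 = 0110001011001011
→ & → 0110000001001011 = 24651
→ >> 2 → 0001100000010010 = 6162
→ >> 1 → 0000110000001001 = 3081
48205 = 1011110001001101
→ ^ → 1011000001000100 = 45124

45124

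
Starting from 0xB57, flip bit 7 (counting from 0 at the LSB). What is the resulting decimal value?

3031

x = 101101010111
bit 7 is currently 0; toggle it via x ^ (1 << 7) = x ^ 128
→ 101111010111 = 3031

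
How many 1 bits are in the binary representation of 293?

293 = 100100101
Count the 1s: 1 + 1 + 1 + 1 = 4

4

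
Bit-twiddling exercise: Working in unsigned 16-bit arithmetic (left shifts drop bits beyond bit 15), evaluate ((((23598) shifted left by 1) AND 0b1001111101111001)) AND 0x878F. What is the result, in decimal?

23598 = 0101110000101110
→ shifted left by 1 (mod 2^16) → 1011100001011100 = 47196
0b1001111101111001 = 1001111101111001
→ AND → 1001100001011000 = 39000
0x878F = 1000011110001111
→ AND → 1000000000001000 = 32776

32776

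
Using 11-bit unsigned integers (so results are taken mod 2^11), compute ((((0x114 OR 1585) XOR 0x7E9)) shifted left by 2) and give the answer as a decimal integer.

880

0x114 = 00100010100
1585 = 11000110001
→ OR → 11100110101 = 1845
0x7E9 = 11111101001
→ XOR → 00011011100 = 220
→ shifted left by 2 (mod 2^11) → 01101110000 = 880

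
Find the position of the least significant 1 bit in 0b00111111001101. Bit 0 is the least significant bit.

0

0b00111111001101 = 111111001101
Trailing zeros: 0, so the lowest set bit is bit 0 (value 1).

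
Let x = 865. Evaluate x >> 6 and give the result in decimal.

13

865 = 1101100001
shift right by 6 → 0000001101 = 13
(equivalently, floor(865 / 64))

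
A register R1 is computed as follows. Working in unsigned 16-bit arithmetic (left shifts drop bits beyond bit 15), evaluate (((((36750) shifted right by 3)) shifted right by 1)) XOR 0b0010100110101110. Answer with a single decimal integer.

36750 = 1000111110001110
→ shifted right by 3 → 0001000111110001 = 4593
→ shifted right by 1 → 0000100011111000 = 2296
0b0010100110101110 = 0010100110101110
→ XOR → 0010000101010110 = 8534

8534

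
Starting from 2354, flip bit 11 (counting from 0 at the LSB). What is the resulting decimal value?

306

x = 100100110010
bit 11 is currently 1; toggle it via x ^ (1 << 11) = x ^ 2048
→ 000100110010 = 306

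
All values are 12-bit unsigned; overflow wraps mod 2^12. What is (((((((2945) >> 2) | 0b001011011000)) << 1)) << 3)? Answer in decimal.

3968

2945 = 101110000001
→ >> 2 → 001011100000 = 736
0b001011011000 = 001011011000
→ | → 001011111000 = 760
→ << 1 (mod 2^12) → 010111110000 = 1520
→ << 3 (mod 2^12) → 111110000000 = 3968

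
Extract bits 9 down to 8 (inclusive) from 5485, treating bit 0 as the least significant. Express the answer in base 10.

1

v = 1010101101101
Shift right by 8: 10101
Mask low 2 bits: 01 = 1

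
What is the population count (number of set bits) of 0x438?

0x438 = 10000111000
Count the 1s: 1 + 1 + 1 + 1 = 4

4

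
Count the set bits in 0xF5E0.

0xF5E0 = 1111010111100000
Count the 1s: 1 + 1 + 1 + 1 + 1 + 1 + 1 + 1 + 1 = 9

9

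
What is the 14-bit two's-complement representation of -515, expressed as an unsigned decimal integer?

515 in 14 bits: 00001000000011
Invert: 11110111111100
Add 1:  11110111111101 = 15869
(Check: 2^14 - 515 = 16384 - 515 = 15869.)

15869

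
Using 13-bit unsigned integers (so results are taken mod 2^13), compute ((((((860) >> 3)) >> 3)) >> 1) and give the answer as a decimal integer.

6

860 = 0001101011100
→ >> 3 → 0000001101011 = 107
→ >> 3 → 0000000001101 = 13
→ >> 1 → 0000000000110 = 6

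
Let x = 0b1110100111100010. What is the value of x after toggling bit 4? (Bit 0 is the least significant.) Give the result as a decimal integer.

x = 1110100111100010
bit 4 is currently 0; toggle it via x ^ (1 << 4) = x ^ 16
→ 1110100111110010 = 59890

59890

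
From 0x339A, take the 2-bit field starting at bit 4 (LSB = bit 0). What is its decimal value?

1

v = 011001110011010
Shift right by 4: 01100111001
Mask low 2 bits: 01 = 1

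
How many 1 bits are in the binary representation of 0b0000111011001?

6

n = 111011001
Count the 1s: 1 + 1 + 1 + 1 + 1 + 1 = 6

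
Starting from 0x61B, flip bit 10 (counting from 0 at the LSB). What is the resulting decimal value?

539

x = 011000011011
bit 10 is currently 1; toggle it via x ^ (1 << 10) = x ^ 1024
→ 001000011011 = 539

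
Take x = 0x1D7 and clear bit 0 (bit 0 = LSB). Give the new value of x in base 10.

470

x = 111010111
bit 0 is currently 1; clear it via x & ~(1 << 0) = x & ~1
→ 111010110 = 470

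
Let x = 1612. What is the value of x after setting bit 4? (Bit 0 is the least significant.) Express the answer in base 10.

x = 011001001100
bit 4 is currently 0; set it via x | (1 << 4) = x | 16
→ 011001011100 = 1628

1628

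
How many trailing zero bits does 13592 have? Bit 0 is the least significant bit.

13592 = 11010100011000
Trailing zeros: 3, so the lowest set bit is bit 3 (value 8).

3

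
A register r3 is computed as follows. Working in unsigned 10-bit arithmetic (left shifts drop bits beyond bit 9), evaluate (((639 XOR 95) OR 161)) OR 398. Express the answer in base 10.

639 = 1001111111
95 = 0001011111
→ XOR → 1000100000 = 544
161 = 0010100001
→ OR → 1010100001 = 673
398 = 0110001110
→ OR → 1110101111 = 943

943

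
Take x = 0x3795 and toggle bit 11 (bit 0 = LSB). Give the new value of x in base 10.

x = 11011110010101
bit 11 is currently 0; toggle it via x ^ (1 << 11) = x ^ 2048
→ 11111110010101 = 16277

16277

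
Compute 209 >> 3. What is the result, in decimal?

26

209 = 11010001
shift right by 3 → 00011010 = 26
(equivalently, floor(209 / 8))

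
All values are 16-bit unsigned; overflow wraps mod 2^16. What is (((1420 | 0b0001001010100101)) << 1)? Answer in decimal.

12122

1420 = 0000010110001100
0b0001001010100101 = 0001001010100101
→ | → 0001011110101101 = 6061
→ << 1 (mod 2^16) → 0010111101011010 = 12122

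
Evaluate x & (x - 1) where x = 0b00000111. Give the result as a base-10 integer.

6

x = 111 = 7
x - 1 = 110
AND   = 110 = 6
(x & (x - 1) clears the lowest set bit of x.)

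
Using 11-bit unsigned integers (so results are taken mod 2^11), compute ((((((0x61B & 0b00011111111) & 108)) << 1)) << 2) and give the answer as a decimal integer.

0x61B = 11000011011
0b00011111111 = 00011111111
→ & → 00000011011 = 27
108 = 00001101100
→ & → 00000001000 = 8
→ << 1 (mod 2^11) → 00000010000 = 16
→ << 2 (mod 2^11) → 00001000000 = 64

64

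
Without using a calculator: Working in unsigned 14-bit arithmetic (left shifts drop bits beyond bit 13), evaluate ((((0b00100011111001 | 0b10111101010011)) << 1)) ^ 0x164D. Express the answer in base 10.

0b00100011111001 = 00100011111001
0b10111101010011 = 10111101010011
→ | → 10111111111011 = 12283
→ << 1 (mod 2^14) → 01111111110110 = 8182
0x164D = 01011001001101
→ ^ → 00100110111011 = 2491

2491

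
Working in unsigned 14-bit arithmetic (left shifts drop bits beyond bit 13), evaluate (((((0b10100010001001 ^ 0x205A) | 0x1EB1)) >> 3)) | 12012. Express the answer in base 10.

0b10100010001001 = 10100010001001
0x205A = 10000001011010
→ ^ → 00100011010011 = 2259
0x1EB1 = 01111010110001
→ | → 01111011110011 = 7923
→ >> 3 → 00001111011110 = 990
12012 = 10111011101100
→ | → 10111111111110 = 12286

12286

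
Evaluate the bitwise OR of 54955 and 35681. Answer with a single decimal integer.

54955 = 1101011010101011
35681 = 1000101101100001
 OR → 1101111111101011 = 57323

57323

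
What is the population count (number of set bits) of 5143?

5143 = 1010000010111
Count the 1s: 1 + 1 + 1 + 1 + 1 + 1 = 6

6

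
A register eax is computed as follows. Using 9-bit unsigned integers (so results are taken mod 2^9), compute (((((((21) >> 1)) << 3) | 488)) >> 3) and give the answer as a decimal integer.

21 = 000010101
→ >> 1 → 000001010 = 10
→ << 3 (mod 2^9) → 001010000 = 80
488 = 111101000
→ | → 111111000 = 504
→ >> 3 → 000111111 = 63

63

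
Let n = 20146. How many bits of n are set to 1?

20146 = 100111010110010
Count the 1s: 1 + 1 + 1 + 1 + 1 + 1 + 1 + 1 = 8

8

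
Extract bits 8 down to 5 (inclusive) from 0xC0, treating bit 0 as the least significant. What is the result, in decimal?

6

v = 011000000
Shift right by 5: 0110
Mask low 4 bits: 0110 = 6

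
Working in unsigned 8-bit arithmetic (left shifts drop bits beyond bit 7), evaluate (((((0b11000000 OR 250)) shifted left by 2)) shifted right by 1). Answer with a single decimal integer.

116

0b11000000 = 11000000
250 = 11111010
→ OR → 11111010 = 250
→ shifted left by 2 (mod 2^8) → 11101000 = 232
→ shifted right by 1 → 01110100 = 116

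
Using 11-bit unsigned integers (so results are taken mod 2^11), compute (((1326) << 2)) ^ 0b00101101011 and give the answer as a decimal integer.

1326 = 10100101110
→ << 2 (mod 2^11) → 10010111000 = 1208
0b00101101011 = 00101101011
→ ^ → 10111010011 = 1491

1491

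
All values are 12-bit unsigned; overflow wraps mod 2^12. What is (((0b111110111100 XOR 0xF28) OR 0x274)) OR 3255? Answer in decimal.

3831

0b111110111100 = 111110111100
0xF28 = 111100101000
→ XOR → 000010010100 = 148
0x274 = 001001110100
→ OR → 001011110100 = 756
3255 = 110010110111
→ OR → 111011110111 = 3831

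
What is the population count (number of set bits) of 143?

5

143 = 10001111
Count the 1s: 1 + 1 + 1 + 1 + 1 = 5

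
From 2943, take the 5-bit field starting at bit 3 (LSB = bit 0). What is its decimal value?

15

v = 101101111111
Shift right by 3: 101101111
Mask low 5 bits: 01111 = 15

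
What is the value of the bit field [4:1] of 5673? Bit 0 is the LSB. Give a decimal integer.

v = 1011000101001
Shift right by 1: 101100010100
Mask low 4 bits: 0100 = 4

4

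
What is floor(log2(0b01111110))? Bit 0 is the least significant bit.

0b01111110 = 1111110
The topmost 1 is at position 6 (since 2^6 = 64 ≤ 126 < 128).

6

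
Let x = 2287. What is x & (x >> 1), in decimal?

x = 100011101111 = 2287
x>>1 = 010001110111
AND  = 000001100111 = 103
(x & (x >> 1) has a 1 wherever x has two consecutive 1 bits.)

103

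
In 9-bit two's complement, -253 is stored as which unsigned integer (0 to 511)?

259

253 in 9 bits: 011111101
Invert: 100000010
Add 1:  100000011 = 259
(Check: 2^9 - 253 = 512 - 253 = 259.)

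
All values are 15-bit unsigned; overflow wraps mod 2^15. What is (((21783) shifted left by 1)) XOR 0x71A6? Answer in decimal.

21783 = 101010100010111
→ shifted left by 1 (mod 2^15) → 010101000101110 = 10798
0x71A6 = 111000110100110
→ XOR → 101101110001000 = 23432

23432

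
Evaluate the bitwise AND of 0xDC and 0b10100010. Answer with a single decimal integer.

128

0xDC = 11011100
b = 10100010
AND → 10000000 = 128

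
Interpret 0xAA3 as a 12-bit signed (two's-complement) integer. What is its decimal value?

pattern = 101010100011 (MSB is 1 ⇒ negative)
Invert: 010101011100, add 1 → 010101011101 = 1373, so the value is -1373.
(Equivalently: 2723 - 2^12 = 2723 - 4096 = -1373.)

-1373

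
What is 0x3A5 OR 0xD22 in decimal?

4007

0x3A5 = 001110100101
0xD22 = 110100100010
 OR → 111110100111 = 4007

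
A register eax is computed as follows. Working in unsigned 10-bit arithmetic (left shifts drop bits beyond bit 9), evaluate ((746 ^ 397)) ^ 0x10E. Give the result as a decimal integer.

617

746 = 1011101010
397 = 0110001101
→ ^ → 1101100111 = 871
0x10E = 0100001110
→ ^ → 1001101001 = 617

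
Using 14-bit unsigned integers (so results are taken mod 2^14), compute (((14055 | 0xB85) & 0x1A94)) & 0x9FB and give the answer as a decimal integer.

2176

14055 = 11011011100111
0xB85 = 00101110000101
→ | → 11111111100111 = 16359
0x1A94 = 01101010010100
→ & → 01101010000100 = 6788
0x9FB = 00100111111011
→ & → 00100010000000 = 2176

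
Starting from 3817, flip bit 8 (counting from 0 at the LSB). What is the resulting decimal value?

4073

x = 111011101001
bit 8 is currently 0; toggle it via x ^ (1 << 8) = x ^ 256
→ 111111101001 = 4073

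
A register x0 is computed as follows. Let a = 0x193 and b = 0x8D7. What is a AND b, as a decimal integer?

0x193 = 000110010011
0x8D7 = 100011010111
AND → 000010010011 = 147

147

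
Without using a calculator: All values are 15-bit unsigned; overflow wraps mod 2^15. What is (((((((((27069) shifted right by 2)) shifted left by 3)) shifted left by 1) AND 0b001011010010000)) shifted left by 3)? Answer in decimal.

27069 = 110100110111101
→ shifted right by 2 → 001101001101111 = 6767
→ shifted left by 3 (mod 2^15) → 101001101111000 = 21368
→ shifted left by 1 (mod 2^15) → 010011011110000 = 9968
0b001011010010000 = 001011010010000
→ AND → 000011010010000 = 1680
→ shifted left by 3 (mod 2^15) → 011010010000000 = 13440

13440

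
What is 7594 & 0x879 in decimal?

2088

7594 = 1110110101010
0x879 = 0100001111001
AND → 0100000101000 = 2088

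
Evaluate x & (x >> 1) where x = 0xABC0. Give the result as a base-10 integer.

448

x = 1010101111000000 = 43968
x>>1 = 0101010111100000
AND  = 0000000111000000 = 448
(x & (x >> 1) has a 1 wherever x has two consecutive 1 bits.)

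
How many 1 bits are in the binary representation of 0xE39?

7

0xE39 = 111000111001
Count the 1s: 1 + 1 + 1 + 1 + 1 + 1 + 1 = 7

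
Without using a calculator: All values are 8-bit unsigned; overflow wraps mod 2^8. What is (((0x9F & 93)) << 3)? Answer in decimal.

0x9F = 10011111
93 = 01011101
→ & → 00011101 = 29
→ << 3 (mod 2^8) → 11101000 = 232

232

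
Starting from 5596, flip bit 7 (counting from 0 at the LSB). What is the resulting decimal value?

x = 001010111011100
bit 7 is currently 1; toggle it via x ^ (1 << 7) = x ^ 128
→ 001010101011100 = 5468

5468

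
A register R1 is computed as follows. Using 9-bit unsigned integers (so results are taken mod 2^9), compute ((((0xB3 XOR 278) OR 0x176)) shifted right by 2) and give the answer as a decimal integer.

0xB3 = 010110011
278 = 100010110
→ XOR → 110100101 = 421
0x176 = 101110110
→ OR → 111110111 = 503
→ shifted right by 2 → 001111101 = 125

125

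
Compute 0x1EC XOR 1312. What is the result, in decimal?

1228

0x1EC = 00111101100
1312 = 10100100000
XOR → 10011001100 = 1228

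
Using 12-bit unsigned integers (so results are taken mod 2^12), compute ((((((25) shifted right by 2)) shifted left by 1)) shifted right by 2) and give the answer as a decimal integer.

3

25 = 000000011001
→ shifted right by 2 → 000000000110 = 6
→ shifted left by 1 (mod 2^12) → 000000001100 = 12
→ shifted right by 2 → 000000000011 = 3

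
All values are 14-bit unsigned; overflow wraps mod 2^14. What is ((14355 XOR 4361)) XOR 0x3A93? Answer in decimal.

5001

14355 = 11100000010011
4361 = 01000100001001
→ XOR → 10100100011010 = 10522
0x3A93 = 11101010010011
→ XOR → 01001110001001 = 5001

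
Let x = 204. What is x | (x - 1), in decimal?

x = 11001100 = 204
x - 1 = 11001011
OR    = 11001111 = 207
(x | (x - 1) sets all bits below the lowest set bit.)

207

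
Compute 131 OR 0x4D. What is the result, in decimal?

131 = 10000011
0x4D = 01001101
 OR → 11001111 = 207

207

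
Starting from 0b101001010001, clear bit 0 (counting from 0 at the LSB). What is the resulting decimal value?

2640

x = 101001010001
bit 0 is currently 1; clear it via x & ~(1 << 0) = x & ~1
→ 101001010000 = 2640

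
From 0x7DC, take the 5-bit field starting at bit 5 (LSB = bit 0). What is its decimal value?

30

v = 11111011100
Shift right by 5: 111110
Mask low 5 bits: 11110 = 30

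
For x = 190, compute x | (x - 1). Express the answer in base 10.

x = 10111110 = 190
x - 1 = 10111101
OR    = 10111111 = 191
(x | (x - 1) sets all bits below the lowest set bit.)

191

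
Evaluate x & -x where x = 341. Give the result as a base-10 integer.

1

x = 101010101 = 341
-x (two's complement) = …010101011
AND   = 000000001 = 1
(x & -x isolates the lowest set bit of x.)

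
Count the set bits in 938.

6

938 = 1110101010
Count the 1s: 1 + 1 + 1 + 1 + 1 + 1 = 6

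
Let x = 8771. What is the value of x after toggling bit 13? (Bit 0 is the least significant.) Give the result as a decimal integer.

579

x = 10001001000011
bit 13 is currently 1; toggle it via x ^ (1 << 13) = x ^ 8192
→ 00001001000011 = 579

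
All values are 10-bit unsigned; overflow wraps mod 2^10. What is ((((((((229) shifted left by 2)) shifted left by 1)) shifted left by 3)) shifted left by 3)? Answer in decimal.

229 = 0011100101
→ shifted left by 2 (mod 2^10) → 1110010100 = 916
→ shifted left by 1 (mod 2^10) → 1100101000 = 808
→ shifted left by 3 (mod 2^10) → 0101000000 = 320
→ shifted left by 3 (mod 2^10) → 1000000000 = 512

512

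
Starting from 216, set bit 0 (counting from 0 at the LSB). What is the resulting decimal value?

217

x = 00000011011000
bit 0 is currently 0; set it via x | (1 << 0) = x | 1
→ 00000011011001 = 217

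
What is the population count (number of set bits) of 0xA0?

0xA0 = 10100000
Count the 1s: 1 + 1 = 2

2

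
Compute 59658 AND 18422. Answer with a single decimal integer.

59658 = 1110100100001010
18422 = 0100011111110110
AND → 0100000100000010 = 16642

16642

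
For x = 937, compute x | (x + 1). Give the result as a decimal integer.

x = 1110101001 = 937
x + 1 = 1110101010
OR    = 1110101011 = 939
(x | (x + 1) sets the lowest cleared bit.)

939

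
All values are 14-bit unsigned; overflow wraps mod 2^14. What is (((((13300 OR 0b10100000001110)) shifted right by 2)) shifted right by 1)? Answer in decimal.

1919

13300 = 11001111110100
0b10100000001110 = 10100000001110
→ OR → 11101111111110 = 15358
→ shifted right by 2 → 00111011111111 = 3839
→ shifted right by 1 → 00011101111111 = 1919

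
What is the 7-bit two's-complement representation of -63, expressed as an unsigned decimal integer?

63 in 7 bits: 0111111
Invert: 1000000
Add 1:  1000001 = 65
(Check: 2^7 - 63 = 128 - 63 = 65.)

65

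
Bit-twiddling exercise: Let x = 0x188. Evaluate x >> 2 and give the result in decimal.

0x188 = 110001000
shift right by 2 → 001100010 = 98
(equivalently, floor(392 / 4))

98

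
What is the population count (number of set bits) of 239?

239 = 11101111
Count the 1s: 1 + 1 + 1 + 1 + 1 + 1 + 1 = 7

7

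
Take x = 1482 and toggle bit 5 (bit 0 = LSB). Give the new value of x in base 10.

1514

x = 010111001010
bit 5 is currently 0; toggle it via x ^ (1 << 5) = x ^ 32
→ 010111101010 = 1514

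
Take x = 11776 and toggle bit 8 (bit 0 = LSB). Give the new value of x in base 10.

x = 10111000000000
bit 8 is currently 0; toggle it via x ^ (1 << 8) = x ^ 256
→ 10111100000000 = 12032

12032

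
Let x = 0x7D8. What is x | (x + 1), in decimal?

x = 11111011000 = 2008
x + 1 = 11111011001
OR    = 11111011001 = 2009
(x | (x + 1) sets the lowest cleared bit.)

2009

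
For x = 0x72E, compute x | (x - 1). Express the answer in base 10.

1839

x = 11100101110 = 1838
x - 1 = 11100101101
OR    = 11100101111 = 1839
(x | (x - 1) sets all bits below the lowest set bit.)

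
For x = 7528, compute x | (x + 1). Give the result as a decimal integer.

7529

x = 1110101101000 = 7528
x + 1 = 1110101101001
OR    = 1110101101001 = 7529
(x | (x + 1) sets the lowest cleared bit.)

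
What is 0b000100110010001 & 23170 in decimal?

2176

a = 000100110010001
23170 = 101101010000010
AND → 000100010000000 = 2176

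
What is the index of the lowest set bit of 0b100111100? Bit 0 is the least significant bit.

0b100111100 = 100111100
Trailing zeros: 2, so the lowest set bit is bit 2 (value 4).

2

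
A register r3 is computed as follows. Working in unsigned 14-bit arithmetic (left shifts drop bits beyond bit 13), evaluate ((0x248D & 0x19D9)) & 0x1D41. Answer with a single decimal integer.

1

0x248D = 10010010001101
0x19D9 = 01100111011001
→ & → 00000010001001 = 137
0x1D41 = 01110101000001
→ & → 00000000000001 = 1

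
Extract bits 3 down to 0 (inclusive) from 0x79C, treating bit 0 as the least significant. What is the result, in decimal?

v = 011110011100
Shift right by 0: 011110011100
Mask low 4 bits: 1100 = 12

12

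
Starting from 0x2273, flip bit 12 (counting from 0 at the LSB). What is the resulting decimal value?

x = 10001001110011
bit 12 is currently 0; toggle it via x ^ (1 << 12) = x ^ 4096
→ 11001001110011 = 12915

12915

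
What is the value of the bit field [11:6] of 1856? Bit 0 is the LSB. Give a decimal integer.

v = 011101000000
Shift right by 6: 011101
Mask low 6 bits: 011101 = 29

29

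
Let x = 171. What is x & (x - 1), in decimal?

170

x = 10101011 = 171
x - 1 = 10101010
AND   = 10101010 = 170
(x & (x - 1) clears the lowest set bit of x.)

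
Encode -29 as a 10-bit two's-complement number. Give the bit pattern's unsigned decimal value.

29 in 10 bits: 0000011101
Invert: 1111100010
Add 1:  1111100011 = 995
(Check: 2^10 - 29 = 1024 - 29 = 995.)

995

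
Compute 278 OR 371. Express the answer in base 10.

278 = 100010110
371 = 101110011
 OR → 101110111 = 375

375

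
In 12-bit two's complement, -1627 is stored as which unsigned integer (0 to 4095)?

2469

1627 in 12 bits: 011001011011
Invert: 100110100100
Add 1:  100110100101 = 2469
(Check: 2^12 - 1627 = 4096 - 1627 = 2469.)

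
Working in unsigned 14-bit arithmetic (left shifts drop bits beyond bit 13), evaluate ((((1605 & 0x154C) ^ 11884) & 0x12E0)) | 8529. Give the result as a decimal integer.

1605 = 00011001000101
0x154C = 01010101001100
→ & → 00010001000100 = 1092
11884 = 10111001101100
→ ^ → 10101000101000 = 10792
0x12E0 = 01001011100000
→ & → 00001000100000 = 544
8529 = 10000101010001
→ | → 10001101110001 = 9073

9073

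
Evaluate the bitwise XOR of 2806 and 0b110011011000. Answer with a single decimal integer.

2806 = 101011110110
b = 110011011000
XOR → 011000101110 = 1582

1582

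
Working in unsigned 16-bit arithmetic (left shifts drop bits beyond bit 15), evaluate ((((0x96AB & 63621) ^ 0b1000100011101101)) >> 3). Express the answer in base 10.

781

0x96AB = 1001011010101011
63621 = 1111100010000101
→ & → 1001000010000001 = 36993
0b1000100011101101 = 1000100011101101
→ ^ → 0001100001101100 = 6252
→ >> 3 → 0000001100001101 = 781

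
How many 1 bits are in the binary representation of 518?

3

518 = 1000000110
Count the 1s: 1 + 1 + 1 = 3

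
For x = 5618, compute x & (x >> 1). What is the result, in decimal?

x = 1010111110010 = 5618
x>>1 = 0101011111001
AND  = 0000011110000 = 240
(x & (x >> 1) has a 1 wherever x has two consecutive 1 bits.)

240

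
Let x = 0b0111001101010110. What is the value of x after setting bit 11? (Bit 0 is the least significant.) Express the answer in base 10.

31574

x = 0111001101010110
bit 11 is currently 0; set it via x | (1 << 11) = x | 2048
→ 0111101101010110 = 31574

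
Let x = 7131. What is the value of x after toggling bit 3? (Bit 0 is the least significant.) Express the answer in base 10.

x = 1101111011011
bit 3 is currently 1; toggle it via x ^ (1 << 3) = x ^ 8
→ 1101111010011 = 7123

7123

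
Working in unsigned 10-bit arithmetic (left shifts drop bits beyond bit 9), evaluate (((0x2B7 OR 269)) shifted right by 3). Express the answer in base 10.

0x2B7 = 1010110111
269 = 0100001101
→ OR → 1110111111 = 959
→ shifted right by 3 → 0001110111 = 119

119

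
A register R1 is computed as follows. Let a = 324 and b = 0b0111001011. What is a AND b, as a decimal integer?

320

324 = 101000100
b = 111001011
AND → 101000000 = 320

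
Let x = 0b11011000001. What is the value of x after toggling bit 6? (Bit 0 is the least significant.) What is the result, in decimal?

1665

x = 11011000001
bit 6 is currently 1; toggle it via x ^ (1 << 6) = x ^ 64
→ 11010000001 = 1665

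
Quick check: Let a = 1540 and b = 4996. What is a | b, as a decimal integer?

1540 = 0011000000100
4996 = 1001110000100
 OR → 1011110000100 = 6020

6020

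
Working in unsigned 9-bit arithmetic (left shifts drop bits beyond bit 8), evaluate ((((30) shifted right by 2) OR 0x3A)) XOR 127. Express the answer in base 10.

64

30 = 000011110
→ shifted right by 2 → 000000111 = 7
0x3A = 000111010
→ OR → 000111111 = 63
127 = 001111111
→ XOR → 001000000 = 64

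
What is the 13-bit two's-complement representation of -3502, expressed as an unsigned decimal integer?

3502 in 13 bits: 0110110101110
Invert: 1001001010001
Add 1:  1001001010010 = 4690
(Check: 2^13 - 3502 = 8192 - 3502 = 4690.)

4690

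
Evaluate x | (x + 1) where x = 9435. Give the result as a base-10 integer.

x = 10010011011011 = 9435
x + 1 = 10010011011100
OR    = 10010011011111 = 9439
(x | (x + 1) sets the lowest cleared bit.)

9439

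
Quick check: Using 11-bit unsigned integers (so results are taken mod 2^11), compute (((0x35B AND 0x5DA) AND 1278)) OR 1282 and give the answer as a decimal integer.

0x35B = 01101011011
0x5DA = 10111011010
→ AND → 00101011010 = 346
1278 = 10011111110
→ AND → 00001011010 = 90
1282 = 10100000010
→ OR → 10101011010 = 1370

1370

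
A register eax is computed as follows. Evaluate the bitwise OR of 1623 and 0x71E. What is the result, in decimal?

1887

1623 = 11001010111
0x71E = 11100011110
 OR → 11101011111 = 1887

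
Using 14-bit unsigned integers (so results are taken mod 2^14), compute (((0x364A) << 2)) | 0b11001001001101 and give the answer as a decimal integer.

15213

0x364A = 11011001001010
→ << 2 (mod 2^14) → 01100100101000 = 6440
0b11001001001101 = 11001001001101
→ | → 11101101101101 = 15213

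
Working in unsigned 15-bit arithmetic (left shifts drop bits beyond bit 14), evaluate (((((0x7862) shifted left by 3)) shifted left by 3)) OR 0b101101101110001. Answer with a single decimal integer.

0x7862 = 111100001100010
→ shifted left by 3 (mod 2^15) → 100001100010000 = 17168
→ shifted left by 3 (mod 2^15) → 001100010000000 = 6272
0b101101101110001 = 101101101110001
→ OR → 101101111110001 = 23537

23537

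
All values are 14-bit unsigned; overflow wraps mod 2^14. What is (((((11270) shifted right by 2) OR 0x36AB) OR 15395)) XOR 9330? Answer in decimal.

7129

11270 = 10110000000110
→ shifted right by 2 → 00101100000001 = 2817
0x36AB = 11011010101011
→ OR → 11111110101011 = 16299
15395 = 11110000100011
→ OR → 11111110101011 = 16299
9330 = 10010001110010
→ XOR → 01101111011001 = 7129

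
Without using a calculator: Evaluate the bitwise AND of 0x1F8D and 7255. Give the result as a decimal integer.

0x1F8D = 1111110001101
7255 = 1110001010111
AND → 1110000000101 = 7173

7173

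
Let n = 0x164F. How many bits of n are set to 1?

8

0x164F = 1011001001111
Count the 1s: 1 + 1 + 1 + 1 + 1 + 1 + 1 + 1 = 8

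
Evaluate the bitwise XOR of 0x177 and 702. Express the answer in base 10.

969

0x177 = 0101110111
702 = 1010111110
XOR → 1111001001 = 969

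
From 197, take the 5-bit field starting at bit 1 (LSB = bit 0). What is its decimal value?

v = 11000101
Shift right by 1: 1100010
Mask low 5 bits: 00010 = 2

2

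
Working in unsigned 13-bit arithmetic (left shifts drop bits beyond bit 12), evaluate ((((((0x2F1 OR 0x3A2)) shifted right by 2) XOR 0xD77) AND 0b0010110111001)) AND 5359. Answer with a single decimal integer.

0x2F1 = 0001011110001
0x3A2 = 0001110100010
→ OR → 0001111110011 = 1011
→ shifted right by 2 → 0000011111100 = 252
0xD77 = 0110101110111
→ XOR → 0110110001011 = 3467
0b0010110111001 = 0010110111001
→ AND → 0010110001001 = 1417
5359 = 1010011101111
→ AND → 0010010001001 = 1161

1161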